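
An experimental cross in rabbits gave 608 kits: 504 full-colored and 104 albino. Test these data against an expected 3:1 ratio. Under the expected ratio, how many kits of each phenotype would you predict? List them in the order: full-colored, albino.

456, 152

The 3:1 ratio has 4 parts, so with N = 608 the expected counts are:
  full-colored: 608 × 3/4 = 456
  albino: 608 × 1/4 = 152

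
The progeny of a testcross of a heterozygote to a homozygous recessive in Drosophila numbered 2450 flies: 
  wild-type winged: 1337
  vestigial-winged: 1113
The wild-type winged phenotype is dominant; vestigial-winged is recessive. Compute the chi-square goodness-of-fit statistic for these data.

A testcross of a heterozygote (Aa × aa) gives a 1:1 phenotypic ratio.
Expected counts for N = 2450 under a 1:1 ratio (total parts = 2):
  wild-type winged: 2450 × 1/2 = 1225
  vestigial-winged: 2450 × 1/2 = 1225
χ² = Σ (O − E)² / E
  wild-type winged: (1337 − 1225)² / 1225 = 10.2400
  vestigial-winged: (1113 − 1225)² / 1225 = 10.2400
χ² = 10.2400 + 10.2400 = 20.480

20.480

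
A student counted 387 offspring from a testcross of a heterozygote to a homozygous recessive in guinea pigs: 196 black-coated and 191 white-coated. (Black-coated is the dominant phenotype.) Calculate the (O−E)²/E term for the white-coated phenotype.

A testcross of a heterozygote (Aa × aa) gives a 1:1 phenotypic ratio.
Expected counts for N = 387 under a 1:1 ratio (total parts = 2):
  black-coated: 387 × 1/2 = 193.5
  white-coated: 387 × 1/2 = 193.5
Contribution of white-coated: (191 − 193.5)² / 193.5 = 0.0323

0.032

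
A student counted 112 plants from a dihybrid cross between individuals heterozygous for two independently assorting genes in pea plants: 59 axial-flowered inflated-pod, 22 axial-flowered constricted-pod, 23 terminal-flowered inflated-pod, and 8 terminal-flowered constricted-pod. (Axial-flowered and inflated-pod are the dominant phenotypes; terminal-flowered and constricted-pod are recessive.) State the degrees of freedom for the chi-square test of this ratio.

A dihybrid F₂ with independent assortment and complete dominance at both loci gives a 9:3:3:1 phenotypic ratio.
A goodness-of-fit test with 4 phenotype classes has df = 4 − 1 = 3.

3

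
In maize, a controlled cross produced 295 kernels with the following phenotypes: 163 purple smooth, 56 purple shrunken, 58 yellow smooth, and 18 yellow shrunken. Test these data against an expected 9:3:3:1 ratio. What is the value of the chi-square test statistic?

0.202

Expected counts for N = 295 under a 9:3:3:1 ratio (total parts = 16):
  purple smooth: 295 × 9/16 = 165.9375
  purple shrunken: 295 × 3/16 = 55.3125
  yellow smooth: 295 × 3/16 = 55.3125
  yellow shrunken: 295 × 1/16 = 18.4375
χ² = Σ (O − E)² / E
  purple smooth: (163 − 165.9375)² / 165.9375 = 0.0520
  purple shrunken: (56 − 55.3125)² / 55.3125 = 0.0085
  yellow smooth: (58 − 55.3125)² / 55.3125 = 0.1306
  yellow shrunken: (18 − 18.4375)² / 18.4375 = 0.0104
χ² = 0.0520 + 0.0085 + 0.1306 + 0.0104 = 0.2015 ≈ 0.202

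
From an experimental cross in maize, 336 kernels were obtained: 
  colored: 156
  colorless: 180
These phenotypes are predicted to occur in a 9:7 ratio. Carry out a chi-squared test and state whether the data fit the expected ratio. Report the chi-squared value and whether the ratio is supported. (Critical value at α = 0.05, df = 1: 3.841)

13.170; not consistent

Under the 9:7 hypothesis (Σ ratio = 16, N = 336):
  colored: 336 × 9/16 = 189
  colorless: 336 × 7/16 = 147
χ² = Σ (O − E)² / E
  colored: (156 − 189)² / 189 = 5.7619
  colorless: (180 − 147)² / 147 = 7.4082
χ² = 5.7619 + 7.4082 = 13.1701 ≈ 13.170
Degrees of freedom = 2 − 1 = 1; critical value at α = 0.05 is 3.841.
Since 13.170 > 3.841, we reject the null hypothesis — the data do not fit the 9:7 ratio.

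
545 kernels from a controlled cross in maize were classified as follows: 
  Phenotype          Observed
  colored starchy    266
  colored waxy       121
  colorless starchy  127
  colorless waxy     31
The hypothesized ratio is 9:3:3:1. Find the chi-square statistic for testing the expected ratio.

The 9:3:3:1 ratio has 16 parts, so with N = 545 the expected counts are:
  colored starchy: 545 × 9/16 = 306.5625
  colored waxy: 545 × 3/16 = 102.1875
  colorless starchy: 545 × 3/16 = 102.1875
  colorless waxy: 545 × 1/16 = 34.0625
χ² = Σ (O − E)² / E
  colored starchy: (266 − 306.5625)² / 306.5625 = 5.3670
  colored waxy: (121 − 102.1875)² / 102.1875 = 3.4633
  colorless starchy: (127 − 102.1875)² / 102.1875 = 6.0248
  colorless waxy: (31 − 34.0625)² / 34.0625 = 0.2753
χ² = 5.3670 + 3.4633 + 6.0248 + 0.2753 = 15.1304 ≈ 15.130

15.130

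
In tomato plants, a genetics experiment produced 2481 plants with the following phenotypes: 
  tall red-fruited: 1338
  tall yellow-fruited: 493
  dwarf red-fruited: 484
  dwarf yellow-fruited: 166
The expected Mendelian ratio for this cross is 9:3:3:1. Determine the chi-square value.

Total ratio parts = 16. Expected numbers out of 2481:
  tall red-fruited: 2481 × 9/16 = 1395.5625
  tall yellow-fruited: 2481 × 3/16 = 465.1875
  dwarf red-fruited: 2481 × 3/16 = 465.1875
  dwarf yellow-fruited: 2481 × 1/16 = 155.0625
χ² = Σ (O − E)² / E
  tall red-fruited: (1338 − 1395.5625)² / 1395.5625 = 2.3743
  tall yellow-fruited: (493 − 465.1875)² / 465.1875 = 1.6628
  dwarf red-fruited: (484 − 465.1875)² / 465.1875 = 0.7608
  dwarf yellow-fruited: (166 − 155.0625)² / 155.0625 = 0.7715
χ² = 2.3743 + 1.6628 + 0.7608 + 0.7715 = 5.5694 ≈ 5.569

5.569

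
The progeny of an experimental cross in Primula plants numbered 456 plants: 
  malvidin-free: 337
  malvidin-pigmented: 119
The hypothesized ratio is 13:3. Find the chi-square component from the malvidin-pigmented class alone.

Expected counts for N = 456 under a 13:3 ratio (total parts = 16):
  malvidin-free: 456 × 13/16 = 370.5
  malvidin-pigmented: 456 × 3/16 = 85.5
Contribution of malvidin-pigmented: (119 − 85.5)² / 85.5 = 13.1257

13.126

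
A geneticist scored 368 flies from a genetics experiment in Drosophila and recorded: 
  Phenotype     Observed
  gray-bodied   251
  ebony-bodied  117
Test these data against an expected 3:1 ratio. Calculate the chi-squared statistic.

Expected counts for N = 368 under a 3:1 ratio (total parts = 4):
  gray-bodied: 368 × 3/4 = 276
  ebony-bodied: 368 × 1/4 = 92
χ² = Σ (O − E)² / E
  gray-bodied: (251 − 276)² / 276 = 2.2645
  ebony-bodied: (117 − 92)² / 92 = 6.7935
χ² = 2.2645 + 6.7935 = 9.058

9.058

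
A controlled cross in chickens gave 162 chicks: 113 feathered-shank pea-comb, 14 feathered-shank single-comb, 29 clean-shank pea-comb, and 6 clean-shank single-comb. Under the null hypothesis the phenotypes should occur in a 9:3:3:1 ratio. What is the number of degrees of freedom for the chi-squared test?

A goodness-of-fit test with 4 phenotype classes has df = 4 − 1 = 3.

3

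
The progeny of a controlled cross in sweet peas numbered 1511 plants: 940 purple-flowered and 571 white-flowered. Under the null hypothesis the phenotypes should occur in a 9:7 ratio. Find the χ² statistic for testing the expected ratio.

Expected counts for N = 1511 under a 9:7 ratio (total parts = 16):
  purple-flowered: 1511 × 9/16 = 849.9375
  white-flowered: 1511 × 7/16 = 661.0625
χ² = Σ (O − E)² / E
  purple-flowered: (940 − 849.9375)² / 849.9375 = 9.5434
  white-flowered: (571 − 661.0625)² / 661.0625 = 12.2700
χ² = 9.5434 + 12.2700 = 21.8134 ≈ 21.813

21.813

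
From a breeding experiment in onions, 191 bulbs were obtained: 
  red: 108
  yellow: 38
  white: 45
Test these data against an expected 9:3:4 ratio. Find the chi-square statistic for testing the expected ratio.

The 9:3:4 ratio has 16 parts, so with N = 191 the expected counts are:
  red: 191 × 9/16 = 107.4375
  yellow: 191 × 3/16 = 35.8125
  white: 191 × 4/16 = 47.75
χ² = Σ (O − E)² / E
  red: (108 − 107.4375)² / 107.4375 = 0.0029
  yellow: (38 − 35.8125)² / 35.8125 = 0.1336
  white: (45 − 47.75)² / 47.75 = 0.1584
χ² = 0.0029 + 0.1336 + 0.1584 = 0.2949 ≈ 0.295

0.295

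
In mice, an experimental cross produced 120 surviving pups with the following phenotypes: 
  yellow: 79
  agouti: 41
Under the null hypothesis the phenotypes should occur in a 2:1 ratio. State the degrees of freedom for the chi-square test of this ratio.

1

A goodness-of-fit test with 2 phenotype classes has df = 2 − 1 = 1.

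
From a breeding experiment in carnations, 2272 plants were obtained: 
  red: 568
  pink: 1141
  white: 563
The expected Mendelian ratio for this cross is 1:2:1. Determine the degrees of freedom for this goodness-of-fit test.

2

A goodness-of-fit test with 3 phenotype classes has df = 3 − 1 = 2.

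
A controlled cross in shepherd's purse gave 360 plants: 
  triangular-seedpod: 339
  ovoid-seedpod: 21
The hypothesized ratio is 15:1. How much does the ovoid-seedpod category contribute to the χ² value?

The 15:1 ratio has 16 parts, so with N = 360 the expected counts are:
  triangular-seedpod: 360 × 15/16 = 337.5
  ovoid-seedpod: 360 × 1/16 = 22.5
Contribution of ovoid-seedpod: (21 − 22.5)² / 22.5 = 0.1000

0.100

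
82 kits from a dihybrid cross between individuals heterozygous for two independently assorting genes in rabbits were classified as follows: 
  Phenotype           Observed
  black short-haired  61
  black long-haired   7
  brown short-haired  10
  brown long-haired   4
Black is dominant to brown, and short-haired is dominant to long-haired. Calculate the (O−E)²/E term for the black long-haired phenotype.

4.562

A dihybrid F₂ with independent assortment and complete dominance at both loci gives a 9:3:3:1 phenotypic ratio.
The 9:3:3:1 ratio has 16 parts, so with N = 82 the expected counts are:
  black short-haired: 82 × 9/16 = 46.125
  black long-haired: 82 × 3/16 = 15.375
  brown short-haired: 82 × 3/16 = 15.375
  brown long-haired: 82 × 1/16 = 5.125
Contribution of black long-haired: (7 − 15.375)² / 15.375 = 4.5620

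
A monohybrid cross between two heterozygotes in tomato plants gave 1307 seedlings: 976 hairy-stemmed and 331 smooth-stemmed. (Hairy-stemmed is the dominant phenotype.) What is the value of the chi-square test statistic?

0.074

For a monohybrid cross between heterozygotes with complete dominance, the expected phenotypic ratio is 3:1.
Under the 3:1 hypothesis (Σ ratio = 4, N = 1307):
  hairy-stemmed: 1307 × 3/4 = 980.25
  smooth-stemmed: 1307 × 1/4 = 326.75
χ² = Σ (O − E)² / E
  hairy-stemmed: (976 − 980.25)² / 980.25 = 0.0184
  smooth-stemmed: (331 − 326.75)² / 326.75 = 0.0553
χ² = 0.0184 + 0.0553 = 0.0737 ≈ 0.074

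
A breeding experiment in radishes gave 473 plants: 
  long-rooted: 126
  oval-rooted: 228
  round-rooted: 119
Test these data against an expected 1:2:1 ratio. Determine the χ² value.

0.818

Total ratio parts = 4. Expected numbers out of 473:
  long-rooted: 473 × 1/4 = 118.25
  oval-rooted: 473 × 2/4 = 236.5
  round-rooted: 473 × 1/4 = 118.25
χ² = Σ (O − E)² / E
  long-rooted: (126 − 118.25)² / 118.25 = 0.5079
  oval-rooted: (228 − 236.5)² / 236.5 = 0.3055
  round-rooted: (119 − 118.25)² / 118.25 = 0.0048
χ² = 0.5079 + 0.3055 + 0.0048 = 0.8182 ≈ 0.818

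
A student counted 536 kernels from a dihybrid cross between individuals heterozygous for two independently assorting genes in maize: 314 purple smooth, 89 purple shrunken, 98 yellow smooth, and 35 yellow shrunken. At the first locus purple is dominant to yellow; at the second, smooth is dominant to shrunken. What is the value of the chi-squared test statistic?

A dihybrid F₂ with independent assortment and complete dominance at both loci gives a 9:3:3:1 phenotypic ratio.
The 9:3:3:1 ratio has 16 parts, so with N = 536 the expected counts are:
  purple smooth: 536 × 9/16 = 301.5
  purple shrunken: 536 × 3/16 = 100.5
  yellow smooth: 536 × 3/16 = 100.5
  yellow shrunken: 536 × 1/16 = 33.5
χ² = Σ (O − E)² / E
  purple smooth: (314 − 301.5)² / 301.5 = 0.5182
  purple shrunken: (89 − 100.5)² / 100.5 = 1.3159
  yellow smooth: (98 − 100.5)² / 100.5 = 0.0622
  yellow shrunken: (35 − 33.5)² / 33.5 = 0.0672
χ² = 0.5182 + 1.3159 + 0.0622 + 0.0672 = 1.9635 ≈ 1.964

1.964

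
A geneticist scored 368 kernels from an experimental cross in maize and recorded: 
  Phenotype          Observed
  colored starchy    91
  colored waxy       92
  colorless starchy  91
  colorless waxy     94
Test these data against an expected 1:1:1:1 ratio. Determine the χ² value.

The 1:1:1:1 ratio has 4 parts, so with N = 368 the expected counts are:
  colored starchy: 368 × 1/4 = 92
  colored waxy: 368 × 1/4 = 92
  colorless starchy: 368 × 1/4 = 92
  colorless waxy: 368 × 1/4 = 92
χ² = Σ (O − E)² / E
  colored starchy: (91 − 92)² / 92 = 0.0109
  colored waxy: (92 − 92)² / 92 = 0.0000
  colorless starchy: (91 − 92)² / 92 = 0.0109
  colorless waxy: (94 − 92)² / 92 = 0.0435
χ² = 0.0109 + 0.0000 + 0.0109 + 0.0435 = 0.0653 ≈ 0.065

0.065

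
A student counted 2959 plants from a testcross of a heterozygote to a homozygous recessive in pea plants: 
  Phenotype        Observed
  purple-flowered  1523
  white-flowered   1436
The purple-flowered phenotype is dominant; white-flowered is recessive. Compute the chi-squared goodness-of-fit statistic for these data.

A testcross of a heterozygote (Aa × aa) gives a 1:1 phenotypic ratio.
The 1:1 ratio has 2 parts, so with N = 2959 the expected counts are:
  purple-flowered: 2959 × 1/2 = 1479.5
  white-flowered: 2959 × 1/2 = 1479.5
χ² = Σ (O − E)² / E
  purple-flowered: (1523 − 1479.5)² / 1479.5 = 1.2790
  white-flowered: (1436 − 1479.5)² / 1479.5 = 1.2790
χ² = 1.2790 + 1.2790 = 2.558

2.558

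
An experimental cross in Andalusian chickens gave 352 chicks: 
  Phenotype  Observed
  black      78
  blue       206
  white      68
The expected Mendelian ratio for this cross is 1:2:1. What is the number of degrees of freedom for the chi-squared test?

A goodness-of-fit test with 3 phenotype classes has df = 3 − 1 = 2.

2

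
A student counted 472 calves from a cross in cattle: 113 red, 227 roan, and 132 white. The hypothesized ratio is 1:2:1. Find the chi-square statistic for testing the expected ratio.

2.216

Total ratio parts = 4. Expected numbers out of 472:
  red: 472 × 1/4 = 118
  roan: 472 × 2/4 = 236
  white: 472 × 1/4 = 118
χ² = Σ (O − E)² / E
  red: (113 − 118)² / 118 = 0.2119
  roan: (227 − 236)² / 236 = 0.3432
  white: (132 − 118)² / 118 = 1.6610
χ² = 0.2119 + 0.3432 + 1.6610 = 2.2161 ≈ 2.216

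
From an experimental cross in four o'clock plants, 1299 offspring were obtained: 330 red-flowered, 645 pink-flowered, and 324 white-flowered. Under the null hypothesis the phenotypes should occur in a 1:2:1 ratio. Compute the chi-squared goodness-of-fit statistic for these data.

0.118

Total ratio parts = 4. Expected numbers out of 1299:
  red-flowered: 1299 × 1/4 = 324.75
  pink-flowered: 1299 × 2/4 = 649.5
  white-flowered: 1299 × 1/4 = 324.75
χ² = Σ (O − E)² / E
  red-flowered: (330 − 324.75)² / 324.75 = 0.0849
  pink-flowered: (645 − 649.5)² / 649.5 = 0.0312
  white-flowered: (324 − 324.75)² / 324.75 = 0.0017
χ² = 0.0849 + 0.0312 + 0.0017 = 0.1178 ≈ 0.118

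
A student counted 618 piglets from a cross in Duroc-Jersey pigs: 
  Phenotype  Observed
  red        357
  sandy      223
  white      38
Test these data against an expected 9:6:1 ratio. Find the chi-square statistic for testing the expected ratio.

Total ratio parts = 16. Expected numbers out of 618:
  red: 618 × 9/16 = 347.625
  sandy: 618 × 6/16 = 231.75
  white: 618 × 1/16 = 38.625
χ² = Σ (O − E)² / E
  red: (357 − 347.625)² / 347.625 = 0.2528
  sandy: (223 − 231.75)² / 231.75 = 0.3304
  white: (38 − 38.625)² / 38.625 = 0.0101
χ² = 0.2528 + 0.3304 + 0.0101 = 0.5933 ≈ 0.593

0.593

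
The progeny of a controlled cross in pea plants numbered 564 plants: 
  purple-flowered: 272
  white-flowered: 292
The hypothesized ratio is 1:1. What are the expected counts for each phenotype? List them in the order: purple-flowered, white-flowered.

Total ratio parts = 2. Expected numbers out of 564:
  purple-flowered: 564 × 1/2 = 282
  white-flowered: 564 × 1/2 = 282

282, 282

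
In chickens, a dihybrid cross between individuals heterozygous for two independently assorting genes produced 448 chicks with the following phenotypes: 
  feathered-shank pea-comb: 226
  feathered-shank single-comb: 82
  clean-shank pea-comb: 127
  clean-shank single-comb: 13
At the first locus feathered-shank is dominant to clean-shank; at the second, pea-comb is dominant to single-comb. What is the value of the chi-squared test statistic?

32.778

A dihybrid F₂ with independent assortment and complete dominance at both loci gives a 9:3:3:1 phenotypic ratio.
The 9:3:3:1 ratio has 16 parts, so with N = 448 the expected counts are:
  feathered-shank pea-comb: 448 × 9/16 = 252
  feathered-shank single-comb: 448 × 3/16 = 84
  clean-shank pea-comb: 448 × 3/16 = 84
  clean-shank single-comb: 448 × 1/16 = 28
χ² = Σ (O − E)² / E
  feathered-shank pea-comb: (226 − 252)² / 252 = 2.6825
  feathered-shank single-comb: (82 − 84)² / 84 = 0.0476
  clean-shank pea-comb: (127 − 84)² / 84 = 22.0119
  clean-shank single-comb: (13 − 28)² / 28 = 8.0357
χ² = 2.6825 + 0.0476 + 22.0119 + 8.0357 = 32.7777 ≈ 32.778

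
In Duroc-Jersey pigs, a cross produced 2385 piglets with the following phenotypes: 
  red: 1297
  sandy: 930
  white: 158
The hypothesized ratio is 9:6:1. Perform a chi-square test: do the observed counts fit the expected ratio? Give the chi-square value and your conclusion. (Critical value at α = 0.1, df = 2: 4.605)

The 9:6:1 ratio has 16 parts, so with N = 2385 the expected counts are:
  red: 2385 × 9/16 = 1341.5625
  sandy: 2385 × 6/16 = 894.375
  white: 2385 × 1/16 = 149.0625
χ² = Σ (O − E)² / E
  red: (1297 − 1341.5625)² / 1341.5625 = 1.4802
  sandy: (930 − 894.375)² / 894.375 = 1.4190
  white: (158 − 149.0625)² / 149.0625 = 0.5359
χ² = 1.4802 + 1.4190 + 0.5359 = 3.4351 ≈ 3.435
Degrees of freedom = 3 − 1 = 2; critical value at α = 0.1 is 4.605.
Since 3.435 < 4.605, we fail to reject the null hypothesis — the data are consistent with the 9:6:1 ratio.

3.435; consistent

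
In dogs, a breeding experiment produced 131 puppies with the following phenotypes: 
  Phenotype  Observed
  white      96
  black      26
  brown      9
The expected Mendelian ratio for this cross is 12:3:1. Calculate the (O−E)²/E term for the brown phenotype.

0.081

Total ratio parts = 16. Expected numbers out of 131:
  white: 131 × 12/16 = 98.25
  black: 131 × 3/16 = 24.5625
  brown: 131 × 1/16 = 8.1875
Contribution of brown: (9 − 8.1875)² / 8.1875 = 0.0806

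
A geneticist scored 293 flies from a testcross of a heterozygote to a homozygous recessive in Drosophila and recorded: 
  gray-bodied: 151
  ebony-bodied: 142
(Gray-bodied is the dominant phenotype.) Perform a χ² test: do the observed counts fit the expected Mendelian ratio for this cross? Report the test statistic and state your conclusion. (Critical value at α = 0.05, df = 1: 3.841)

A testcross of a heterozygote (Aa × aa) gives a 1:1 phenotypic ratio.
Under the 1:1 hypothesis (Σ ratio = 2, N = 293):
  gray-bodied: 293 × 1/2 = 146.5
  ebony-bodied: 293 × 1/2 = 146.5
χ² = Σ (O − E)² / E
  gray-bodied: (151 − 146.5)² / 146.5 = 0.1382
  ebony-bodied: (142 − 146.5)² / 146.5 = 0.1382
χ² = 0.1382 + 0.1382 = 0.2764 ≈ 0.276
Degrees of freedom = 2 − 1 = 1; critical value at α = 0.05 is 3.841.
Since 0.276 < 3.841, we fail to reject the null hypothesis — the data are consistent with the 1:1 ratio.

0.276; consistent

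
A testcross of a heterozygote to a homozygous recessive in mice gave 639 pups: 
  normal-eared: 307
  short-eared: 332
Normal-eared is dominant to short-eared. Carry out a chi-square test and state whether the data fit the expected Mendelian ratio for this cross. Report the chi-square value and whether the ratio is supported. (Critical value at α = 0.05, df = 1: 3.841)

0.978; consistent

A testcross of a heterozygote (Aa × aa) gives a 1:1 phenotypic ratio.
Expected counts for N = 639 under a 1:1 ratio (total parts = 2):
  normal-eared: 639 × 1/2 = 319.5
  short-eared: 639 × 1/2 = 319.5
χ² = Σ (O − E)² / E
  normal-eared: (307 − 319.5)² / 319.5 = 0.4890
  short-eared: (332 − 319.5)² / 319.5 = 0.4890
χ² = 0.4890 + 0.4890 = 0.978
Degrees of freedom = 2 − 1 = 1; critical value at α = 0.05 is 3.841.
Since 0.978 < 3.841, we fail to reject the null hypothesis — the data are consistent with the 1:1 ratio.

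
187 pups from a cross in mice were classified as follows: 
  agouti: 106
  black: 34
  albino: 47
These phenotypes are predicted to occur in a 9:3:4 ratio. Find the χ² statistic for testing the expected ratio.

The 9:3:4 ratio has 16 parts, so with N = 187 the expected counts are:
  agouti: 187 × 9/16 = 105.1875
  black: 187 × 3/16 = 35.0625
  albino: 187 × 4/16 = 46.75
χ² = Σ (O − E)² / E
  agouti: (106 − 105.1875)² / 105.1875 = 0.0063
  black: (34 − 35.0625)² / 35.0625 = 0.0322
  albino: (47 − 46.75)² / 46.75 = 0.0013
χ² = 0.0063 + 0.0322 + 0.0013 = 0.0398 ≈ 0.040

0.040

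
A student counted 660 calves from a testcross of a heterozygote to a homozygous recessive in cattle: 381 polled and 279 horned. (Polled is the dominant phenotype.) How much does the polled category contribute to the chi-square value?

7.882

A testcross of a heterozygote (Aa × aa) gives a 1:1 phenotypic ratio.
Expected counts for N = 660 under a 1:1 ratio (total parts = 2):
  polled: 660 × 1/2 = 330
  horned: 660 × 1/2 = 330
Contribution of polled: (381 − 330)² / 330 = 7.8818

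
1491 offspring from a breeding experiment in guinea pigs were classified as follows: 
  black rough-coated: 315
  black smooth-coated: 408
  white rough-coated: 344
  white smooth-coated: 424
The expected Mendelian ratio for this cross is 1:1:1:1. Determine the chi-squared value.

Expected counts for N = 1491 under a 1:1:1:1 ratio (total parts = 4):
  black rough-coated: 1491 × 1/4 = 372.75
  black smooth-coated: 1491 × 1/4 = 372.75
  white rough-coated: 1491 × 1/4 = 372.75
  white smooth-coated: 1491 × 1/4 = 372.75
χ² = Σ (O − E)² / E
  black rough-coated: (315 − 372.75)² / 372.75 = 8.9472
  black smooth-coated: (408 − 372.75)² / 372.75 = 3.3335
  white rough-coated: (344 − 372.75)² / 372.75 = 2.2175
  white smooth-coated: (424 − 372.75)² / 372.75 = 7.0464
χ² = 8.9472 + 3.3335 + 2.2175 + 7.0464 = 21.5446 ≈ 21.545

21.545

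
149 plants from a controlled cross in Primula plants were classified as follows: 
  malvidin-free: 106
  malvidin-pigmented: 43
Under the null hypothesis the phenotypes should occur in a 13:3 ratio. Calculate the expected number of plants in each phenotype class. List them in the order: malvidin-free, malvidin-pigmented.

121.0625, 27.9375

Total ratio parts = 16. Expected numbers out of 149:
  malvidin-free: 149 × 13/16 = 121.0625
  malvidin-pigmented: 149 × 3/16 = 27.9375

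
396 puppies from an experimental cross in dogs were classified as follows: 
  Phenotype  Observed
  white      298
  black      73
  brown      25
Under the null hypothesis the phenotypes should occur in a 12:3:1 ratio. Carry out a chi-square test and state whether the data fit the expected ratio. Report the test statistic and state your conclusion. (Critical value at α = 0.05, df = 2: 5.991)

Total ratio parts = 16. Expected numbers out of 396:
  white: 396 × 12/16 = 297
  black: 396 × 3/16 = 74.25
  brown: 396 × 1/16 = 24.75
χ² = Σ (O − E)² / E
  white: (298 − 297)² / 297 = 0.0034
  black: (73 − 74.25)² / 74.25 = 0.0210
  brown: (25 − 24.75)² / 24.75 = 0.0025
χ² = 0.0034 + 0.0210 + 0.0025 = 0.0269 ≈ 0.027
Degrees of freedom = 3 − 1 = 2; critical value at α = 0.05 is 5.991.
Since 0.027 < 5.991, we fail to reject the null hypothesis — the data are consistent with the 12:3:1 ratio.

0.027; consistent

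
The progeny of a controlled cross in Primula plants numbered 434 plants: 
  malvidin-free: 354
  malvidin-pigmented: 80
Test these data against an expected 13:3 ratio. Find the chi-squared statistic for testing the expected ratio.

0.029

The 13:3 ratio has 16 parts, so with N = 434 the expected counts are:
  malvidin-free: 434 × 13/16 = 352.625
  malvidin-pigmented: 434 × 3/16 = 81.375
χ² = Σ (O − E)² / E
  malvidin-free: (354 − 352.625)² / 352.625 = 0.0054
  malvidin-pigmented: (80 − 81.375)² / 81.375 = 0.0232
χ² = 0.0054 + 0.0232 = 0.0286 ≈ 0.029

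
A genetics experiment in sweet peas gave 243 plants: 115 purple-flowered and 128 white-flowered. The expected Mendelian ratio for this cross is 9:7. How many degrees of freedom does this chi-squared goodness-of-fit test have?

1

A goodness-of-fit test with 2 phenotype classes has df = 2 − 1 = 1.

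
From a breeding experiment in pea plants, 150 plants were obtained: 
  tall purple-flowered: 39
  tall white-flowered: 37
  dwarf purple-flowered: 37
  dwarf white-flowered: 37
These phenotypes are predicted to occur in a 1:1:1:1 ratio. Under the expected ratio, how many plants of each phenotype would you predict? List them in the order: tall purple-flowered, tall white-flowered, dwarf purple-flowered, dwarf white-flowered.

Expected counts for N = 150 under a 1:1:1:1 ratio (total parts = 4):
  tall purple-flowered: 150 × 1/4 = 37.5
  tall white-flowered: 150 × 1/4 = 37.5
  dwarf purple-flowered: 150 × 1/4 = 37.5
  dwarf white-flowered: 150 × 1/4 = 37.5

37.5, 37.5, 37.5, 37.5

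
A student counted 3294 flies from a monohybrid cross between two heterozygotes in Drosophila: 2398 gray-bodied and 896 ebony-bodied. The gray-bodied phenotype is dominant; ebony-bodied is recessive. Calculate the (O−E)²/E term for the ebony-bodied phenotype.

6.383

For a monohybrid cross between heterozygotes with complete dominance, the expected phenotypic ratio is 3:1.
Under the 3:1 hypothesis (Σ ratio = 4, N = 3294):
  gray-bodied: 3294 × 3/4 = 2470.5
  ebony-bodied: 3294 × 1/4 = 823.5
Contribution of ebony-bodied: (896 − 823.5)² / 823.5 = 6.3828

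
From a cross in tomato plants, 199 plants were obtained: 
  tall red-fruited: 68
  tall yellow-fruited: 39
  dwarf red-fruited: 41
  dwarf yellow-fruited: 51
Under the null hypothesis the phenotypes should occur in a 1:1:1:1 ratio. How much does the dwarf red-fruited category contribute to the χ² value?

1.539

Under the 1:1:1:1 hypothesis (Σ ratio = 4, N = 199):
  tall red-fruited: 199 × 1/4 = 49.75
  tall yellow-fruited: 199 × 1/4 = 49.75
  dwarf red-fruited: 199 × 1/4 = 49.75
  dwarf yellow-fruited: 199 × 1/4 = 49.75
Contribution of dwarf red-fruited: (41 − 49.75)² / 49.75 = 1.5389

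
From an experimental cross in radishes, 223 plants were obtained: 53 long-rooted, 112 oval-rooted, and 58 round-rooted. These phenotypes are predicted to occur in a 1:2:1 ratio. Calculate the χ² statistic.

Under the 1:2:1 hypothesis (Σ ratio = 4, N = 223):
  long-rooted: 223 × 1/4 = 55.75
  oval-rooted: 223 × 2/4 = 111.5
  round-rooted: 223 × 1/4 = 55.75
χ² = Σ (O − E)² / E
  long-rooted: (53 − 55.75)² / 55.75 = 0.1357
  oval-rooted: (112 − 111.5)² / 111.5 = 0.0022
  round-rooted: (58 − 55.75)² / 55.75 = 0.0908
χ² = 0.1357 + 0.0022 + 0.0908 = 0.2287 ≈ 0.229

0.229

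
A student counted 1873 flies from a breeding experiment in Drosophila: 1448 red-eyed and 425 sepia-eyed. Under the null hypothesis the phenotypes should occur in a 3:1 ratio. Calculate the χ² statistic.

5.326

Under the 3:1 hypothesis (Σ ratio = 4, N = 1873):
  red-eyed: 1873 × 3/4 = 1404.75
  sepia-eyed: 1873 × 1/4 = 468.25
χ² = Σ (O − E)² / E
  red-eyed: (1448 − 1404.75)² / 1404.75 = 1.3316
  sepia-eyed: (425 − 468.25)² / 468.25 = 3.9948
χ² = 1.3316 + 3.9948 = 5.3264 ≈ 5.326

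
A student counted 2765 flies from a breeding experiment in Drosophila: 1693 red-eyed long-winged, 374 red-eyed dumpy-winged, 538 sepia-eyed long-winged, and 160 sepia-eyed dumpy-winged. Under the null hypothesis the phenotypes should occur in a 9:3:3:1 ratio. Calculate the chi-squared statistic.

The 9:3:3:1 ratio has 16 parts, so with N = 2765 the expected counts are:
  red-eyed long-winged: 2765 × 9/16 = 1555.3125
  red-eyed dumpy-winged: 2765 × 3/16 = 518.4375
  sepia-eyed long-winged: 2765 × 3/16 = 518.4375
  sepia-eyed dumpy-winged: 2765 × 1/16 = 172.8125
χ² = Σ (O − E)² / E
  red-eyed long-winged: (1693 − 1555.3125)² / 1555.3125 = 12.1891
  red-eyed dumpy-winged: (374 − 518.4375)² / 518.4375 = 40.2405
  sepia-eyed long-winged: (538 − 518.4375)² / 518.4375 = 0.7382
  sepia-eyed dumpy-winged: (160 − 172.8125)² / 172.8125 = 0.9499
χ² = 12.1891 + 40.2405 + 0.7382 + 0.9499 = 54.1177 ≈ 54.118

54.118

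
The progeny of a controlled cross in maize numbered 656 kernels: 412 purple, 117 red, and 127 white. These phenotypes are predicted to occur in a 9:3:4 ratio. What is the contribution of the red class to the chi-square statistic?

Total ratio parts = 16. Expected numbers out of 656:
  purple: 656 × 9/16 = 369
  red: 656 × 3/16 = 123
  white: 656 × 4/16 = 164
Contribution of red: (117 − 123)² / 123 = 0.2927

0.293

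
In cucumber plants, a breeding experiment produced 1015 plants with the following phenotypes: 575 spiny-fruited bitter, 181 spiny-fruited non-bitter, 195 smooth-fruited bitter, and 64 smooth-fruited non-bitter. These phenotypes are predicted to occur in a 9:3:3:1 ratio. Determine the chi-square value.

0.605

Under the 9:3:3:1 hypothesis (Σ ratio = 16, N = 1015):
  spiny-fruited bitter: 1015 × 9/16 = 570.9375
  spiny-fruited non-bitter: 1015 × 3/16 = 190.3125
  smooth-fruited bitter: 1015 × 3/16 = 190.3125
  smooth-fruited non-bitter: 1015 × 1/16 = 63.4375
χ² = Σ (O − E)² / E
  spiny-fruited bitter: (575 − 570.9375)² / 570.9375 = 0.0289
  spiny-fruited non-bitter: (181 − 190.3125)² / 190.3125 = 0.4557
  smooth-fruited bitter: (195 − 190.3125)² / 190.3125 = 0.1155
  smooth-fruited non-bitter: (64 − 63.4375)² / 63.4375 = 0.0050
χ² = 0.0289 + 0.4557 + 0.1155 + 0.0050 = 0.6051 ≈ 0.605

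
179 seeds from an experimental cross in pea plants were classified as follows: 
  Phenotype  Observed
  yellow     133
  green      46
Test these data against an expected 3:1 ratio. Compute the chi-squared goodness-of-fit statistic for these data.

0.047

Total ratio parts = 4. Expected numbers out of 179:
  yellow: 179 × 3/4 = 134.25
  green: 179 × 1/4 = 44.75
χ² = Σ (O − E)² / E
  yellow: (133 − 134.25)² / 134.25 = 0.0116
  green: (46 − 44.75)² / 44.75 = 0.0349
χ² = 0.0116 + 0.0349 = 0.0465 ≈ 0.047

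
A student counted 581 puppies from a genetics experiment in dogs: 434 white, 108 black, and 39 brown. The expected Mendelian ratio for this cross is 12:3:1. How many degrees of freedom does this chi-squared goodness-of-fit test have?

2

A goodness-of-fit test with 3 phenotype classes has df = 3 − 1 = 2.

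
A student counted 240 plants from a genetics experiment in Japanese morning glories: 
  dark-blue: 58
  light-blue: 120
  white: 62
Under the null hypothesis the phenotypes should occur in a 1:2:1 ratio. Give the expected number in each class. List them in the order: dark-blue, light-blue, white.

60, 120, 60

Total ratio parts = 4. Expected numbers out of 240:
  dark-blue: 240 × 1/4 = 60
  light-blue: 240 × 2/4 = 120
  white: 240 × 1/4 = 60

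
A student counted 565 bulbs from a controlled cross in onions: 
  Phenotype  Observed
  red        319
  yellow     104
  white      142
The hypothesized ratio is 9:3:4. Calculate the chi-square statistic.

Total ratio parts = 16. Expected numbers out of 565:
  red: 565 × 9/16 = 317.8125
  yellow: 565 × 3/16 = 105.9375
  white: 565 × 4/16 = 141.25
χ² = Σ (O − E)² / E
  red: (319 − 317.8125)² / 317.8125 = 0.0044
  yellow: (104 − 105.9375)² / 105.9375 = 0.0354
  white: (142 − 141.25)² / 141.25 = 0.0040
χ² = 0.0044 + 0.0354 + 0.0040 = 0.0438 ≈ 0.044

0.044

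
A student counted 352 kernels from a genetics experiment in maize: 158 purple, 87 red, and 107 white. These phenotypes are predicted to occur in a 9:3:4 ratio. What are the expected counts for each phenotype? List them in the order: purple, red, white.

198, 66, 88

Under the 9:3:4 hypothesis (Σ ratio = 16, N = 352):
  purple: 352 × 9/16 = 198
  red: 352 × 3/16 = 66
  white: 352 × 4/16 = 88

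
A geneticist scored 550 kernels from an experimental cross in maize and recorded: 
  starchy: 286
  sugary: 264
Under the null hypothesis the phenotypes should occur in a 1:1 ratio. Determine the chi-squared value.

Under the 1:1 hypothesis (Σ ratio = 2, N = 550):
  starchy: 550 × 1/2 = 275
  sugary: 550 × 1/2 = 275
χ² = Σ (O − E)² / E
  starchy: (286 − 275)² / 275 = 0.4400
  sugary: (264 − 275)² / 275 = 0.4400
χ² = 0.4400 + 0.4400 = 0.880

0.880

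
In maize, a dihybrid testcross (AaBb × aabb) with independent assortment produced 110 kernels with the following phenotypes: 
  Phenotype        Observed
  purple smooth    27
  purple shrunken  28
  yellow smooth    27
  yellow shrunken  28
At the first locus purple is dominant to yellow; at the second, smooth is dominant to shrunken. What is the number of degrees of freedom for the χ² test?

3

A dihybrid testcross with independent assortment gives a 1:1:1:1 ratio.
A goodness-of-fit test with 4 phenotype classes has df = 4 − 1 = 3.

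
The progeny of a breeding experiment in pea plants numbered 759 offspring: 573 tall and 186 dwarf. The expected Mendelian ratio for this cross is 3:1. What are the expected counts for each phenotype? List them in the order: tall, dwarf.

569.25, 189.75

Under the 3:1 hypothesis (Σ ratio = 4, N = 759):
  tall: 759 × 3/4 = 569.25
  dwarf: 759 × 1/4 = 189.75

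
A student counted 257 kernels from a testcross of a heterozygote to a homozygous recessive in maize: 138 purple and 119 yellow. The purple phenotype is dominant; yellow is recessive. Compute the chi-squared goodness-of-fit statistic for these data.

A testcross of a heterozygote (Aa × aa) gives a 1:1 phenotypic ratio.
Under the 1:1 hypothesis (Σ ratio = 2, N = 257):
  purple: 257 × 1/2 = 128.5
  yellow: 257 × 1/2 = 128.5
χ² = Σ (O − E)² / E
  purple: (138 − 128.5)² / 128.5 = 0.7023
  yellow: (119 − 128.5)² / 128.5 = 0.7023
χ² = 0.7023 + 0.7023 = 1.4046 ≈ 1.405

1.405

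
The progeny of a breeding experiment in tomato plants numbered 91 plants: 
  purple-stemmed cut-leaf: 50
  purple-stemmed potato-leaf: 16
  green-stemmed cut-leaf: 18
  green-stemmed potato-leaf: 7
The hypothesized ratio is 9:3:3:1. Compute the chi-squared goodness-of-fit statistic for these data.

0.448

Under the 9:3:3:1 hypothesis (Σ ratio = 16, N = 91):
  purple-stemmed cut-leaf: 91 × 9/16 = 51.1875
  purple-stemmed potato-leaf: 91 × 3/16 = 17.0625
  green-stemmed cut-leaf: 91 × 3/16 = 17.0625
  green-stemmed potato-leaf: 91 × 1/16 = 5.6875
χ² = Σ (O − E)² / E
  purple-stemmed cut-leaf: (50 − 51.1875)² / 51.1875 = 0.0275
  purple-stemmed potato-leaf: (16 − 17.0625)² / 17.0625 = 0.0662
  green-stemmed cut-leaf: (18 − 17.0625)² / 17.0625 = 0.0515
  green-stemmed potato-leaf: (7 − 5.6875)² / 5.6875 = 0.3029
χ² = 0.0275 + 0.0662 + 0.0515 + 0.3029 = 0.4481 ≈ 0.448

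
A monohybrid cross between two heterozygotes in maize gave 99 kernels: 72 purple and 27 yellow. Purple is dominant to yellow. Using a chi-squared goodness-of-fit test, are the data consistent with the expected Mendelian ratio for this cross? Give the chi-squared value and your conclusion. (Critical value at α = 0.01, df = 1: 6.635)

For a monohybrid cross between heterozygotes with complete dominance, the expected phenotypic ratio is 3:1.
Under the 3:1 hypothesis (Σ ratio = 4, N = 99):
  purple: 99 × 3/4 = 74.25
  yellow: 99 × 1/4 = 24.75
χ² = Σ (O − E)² / E
  purple: (72 − 74.25)² / 74.25 = 0.0682
  yellow: (27 − 24.75)² / 24.75 = 0.2045
χ² = 0.0682 + 0.2045 = 0.2727 ≈ 0.273
Degrees of freedom = 2 − 1 = 1; critical value at α = 0.01 is 6.635.
Since 0.273 < 6.635, we fail to reject the null hypothesis — the data are consistent with the 3:1 ratio.

0.273; consistent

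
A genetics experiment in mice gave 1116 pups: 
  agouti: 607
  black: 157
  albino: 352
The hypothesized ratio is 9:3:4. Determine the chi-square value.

32.833

Under the 9:3:4 hypothesis (Σ ratio = 16, N = 1116):
  agouti: 1116 × 9/16 = 627.75
  black: 1116 × 3/16 = 209.25
  albino: 1116 × 4/16 = 279
χ² = Σ (O − E)² / E
  agouti: (607 − 627.75)² / 627.75 = 0.6859
  black: (157 − 209.25)² / 209.25 = 13.0469
  albino: (352 − 279)² / 279 = 19.1004
χ² = 0.6859 + 13.0469 + 19.1004 = 32.8332 ≈ 32.833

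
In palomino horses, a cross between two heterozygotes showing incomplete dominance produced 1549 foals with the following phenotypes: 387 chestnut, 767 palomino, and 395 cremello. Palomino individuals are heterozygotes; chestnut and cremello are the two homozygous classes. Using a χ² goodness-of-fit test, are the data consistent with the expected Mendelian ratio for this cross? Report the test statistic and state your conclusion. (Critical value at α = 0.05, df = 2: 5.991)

With incomplete dominance, a heterozygote × heterozygote cross gives a 1:2:1 phenotypic ratio.
Under the 1:2:1 hypothesis (Σ ratio = 4, N = 1549):
  chestnut: 1549 × 1/4 = 387.25
  palomino: 1549 × 2/4 = 774.5
  cremello: 1549 × 1/4 = 387.25
χ² = Σ (O − E)² / E
  chestnut: (387 − 387.25)² / 387.25 = 0.0002
  palomino: (767 − 774.5)² / 774.5 = 0.0726
  cremello: (395 − 387.25)² / 387.25 = 0.1551
χ² = 0.0002 + 0.0726 + 0.1551 = 0.2279 ≈ 0.228
Degrees of freedom = 3 − 1 = 2; critical value at α = 0.05 is 5.991.
Since 0.228 < 5.991, we fail to reject the null hypothesis — the data are consistent with the 1:2:1 ratio.

0.228; consistent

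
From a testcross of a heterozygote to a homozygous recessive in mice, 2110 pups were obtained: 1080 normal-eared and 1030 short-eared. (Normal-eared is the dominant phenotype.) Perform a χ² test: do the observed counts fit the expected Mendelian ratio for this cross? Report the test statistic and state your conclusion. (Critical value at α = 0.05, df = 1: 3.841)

A testcross of a heterozygote (Aa × aa) gives a 1:1 phenotypic ratio.
The 1:1 ratio has 2 parts, so with N = 2110 the expected counts are:
  normal-eared: 2110 × 1/2 = 1055
  short-eared: 2110 × 1/2 = 1055
χ² = Σ (O − E)² / E
  normal-eared: (1080 − 1055)² / 1055 = 0.5924
  short-eared: (1030 − 1055)² / 1055 = 0.5924
χ² = 0.5924 + 0.5924 = 1.1848 ≈ 1.185
Degrees of freedom = 2 − 1 = 1; critical value at α = 0.05 is 3.841.
Since 1.185 < 3.841, we fail to reject the null hypothesis — the data are consistent with the 1:1 ratio.

1.185; consistent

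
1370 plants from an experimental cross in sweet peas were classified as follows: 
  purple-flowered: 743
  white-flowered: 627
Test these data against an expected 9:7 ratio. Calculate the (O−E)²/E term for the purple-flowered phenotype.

Expected counts for N = 1370 under a 9:7 ratio (total parts = 16):
  purple-flowered: 1370 × 9/16 = 770.625
  white-flowered: 1370 × 7/16 = 599.375
Contribution of purple-flowered: (743 − 770.625)² / 770.625 = 0.9903

0.990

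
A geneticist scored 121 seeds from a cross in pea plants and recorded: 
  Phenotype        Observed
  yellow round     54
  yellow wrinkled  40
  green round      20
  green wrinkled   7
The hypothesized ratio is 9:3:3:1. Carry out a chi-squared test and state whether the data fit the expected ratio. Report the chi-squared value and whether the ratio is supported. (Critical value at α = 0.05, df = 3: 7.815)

16.477; not consistent

Under the 9:3:3:1 hypothesis (Σ ratio = 16, N = 121):
  yellow round: 121 × 9/16 = 68.0625
  yellow wrinkled: 121 × 3/16 = 22.6875
  green round: 121 × 3/16 = 22.6875
  green wrinkled: 121 × 1/16 = 7.5625
χ² = Σ (O − E)² / E
  yellow round: (54 − 68.0625)² / 68.0625 = 2.9055
  yellow wrinkled: (40 − 22.6875)² / 22.6875 = 13.2109
  green round: (20 − 22.6875)² / 22.6875 = 0.3184
  green wrinkled: (7 − 7.5625)² / 7.5625 = 0.0418
χ² = 2.9055 + 13.2109 + 0.3184 + 0.0418 = 16.4766 ≈ 16.477
Degrees of freedom = 4 − 1 = 3; critical value at α = 0.05 is 7.815.
Since 16.477 > 7.815, we reject the null hypothesis — the data do not fit the 9:3:3:1 ratio.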